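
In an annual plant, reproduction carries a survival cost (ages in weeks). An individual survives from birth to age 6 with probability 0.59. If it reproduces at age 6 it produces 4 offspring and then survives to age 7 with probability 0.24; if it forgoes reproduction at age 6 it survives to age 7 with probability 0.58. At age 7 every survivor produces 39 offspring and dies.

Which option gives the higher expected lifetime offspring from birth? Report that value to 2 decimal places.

breed at age 6: R₀ = 0.59 × (4 + 0.24 × 39) = 0.59 × 13.3600 = 7.8824
delay to age 7: R₀ = 0.59 × (0.58 × 39) = 0.59 × 22.6200 = 13.3458
Higher: delay to age 7 (13.3458).

13.35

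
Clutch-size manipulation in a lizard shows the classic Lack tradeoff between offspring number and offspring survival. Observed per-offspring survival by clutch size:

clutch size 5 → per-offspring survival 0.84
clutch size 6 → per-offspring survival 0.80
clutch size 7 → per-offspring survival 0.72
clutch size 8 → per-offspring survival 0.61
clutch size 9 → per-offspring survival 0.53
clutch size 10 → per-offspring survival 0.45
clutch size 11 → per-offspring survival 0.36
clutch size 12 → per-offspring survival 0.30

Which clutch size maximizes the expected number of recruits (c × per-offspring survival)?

7

Expected recruits = c × s(c):
  c=5: 5 × 0.84 = 4.200
  c=6: 6 × 0.80 = 4.800
  c=7: 7 × 0.72 = 5.040
  c=8: 8 × 0.61 = 4.880
  c=9: 9 × 0.53 = 4.770
  c=10: 10 × 0.45 = 4.500
  c=11: 11 × 0.36 = 3.960
  c=12: 12 × 0.30 = 3.600
Maximum at c = 7 (5.040 recruits).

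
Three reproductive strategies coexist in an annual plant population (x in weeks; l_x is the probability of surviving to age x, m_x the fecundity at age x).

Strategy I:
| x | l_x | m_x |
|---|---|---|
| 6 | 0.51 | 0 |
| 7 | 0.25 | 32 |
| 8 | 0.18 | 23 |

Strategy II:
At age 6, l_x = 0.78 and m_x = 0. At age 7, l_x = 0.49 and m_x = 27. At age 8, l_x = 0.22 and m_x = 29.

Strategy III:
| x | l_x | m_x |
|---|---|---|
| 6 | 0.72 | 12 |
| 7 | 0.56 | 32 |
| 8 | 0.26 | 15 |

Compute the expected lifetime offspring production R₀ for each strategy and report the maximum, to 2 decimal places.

30.46

Strategy I: R₀ = 0.51×0 + 0.25×32 + 0.18×23 = 12.1400
Strategy II: R₀ = 0.78×0 + 0.49×27 + 0.22×29 = 19.6100
Strategy III: R₀ = 0.72×12 + 0.56×32 + 0.26×15 = 30.4600
Highest R₀: strategy III with 30.4600.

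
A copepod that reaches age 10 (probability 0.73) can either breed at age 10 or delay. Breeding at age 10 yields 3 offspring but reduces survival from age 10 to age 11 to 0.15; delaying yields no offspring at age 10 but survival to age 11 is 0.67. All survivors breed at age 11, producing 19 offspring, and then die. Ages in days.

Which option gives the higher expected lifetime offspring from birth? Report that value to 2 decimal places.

breed at age 10: R₀ = 0.73 × (3 + 0.15 × 19) = 0.73 × 5.8500 = 4.2705
delay to age 11: R₀ = 0.73 × (0.67 × 19) = 0.73 × 12.7300 = 9.2929
Higher: delay to age 11 (9.2929).

9.29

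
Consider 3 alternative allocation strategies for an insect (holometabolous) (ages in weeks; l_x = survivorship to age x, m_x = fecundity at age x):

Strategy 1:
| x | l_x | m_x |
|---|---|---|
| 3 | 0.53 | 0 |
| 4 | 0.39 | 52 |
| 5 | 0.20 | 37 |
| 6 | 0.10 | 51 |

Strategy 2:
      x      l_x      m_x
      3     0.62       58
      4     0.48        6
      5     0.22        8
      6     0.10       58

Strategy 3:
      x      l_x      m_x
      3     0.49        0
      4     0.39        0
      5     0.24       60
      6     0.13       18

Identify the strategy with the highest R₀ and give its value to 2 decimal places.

46.40

Strategy 1: R₀ = 0.53×0 + 0.39×52 + 0.20×37 + 0.10×51 = 32.7800
Strategy 2: R₀ = 0.62×58 + 0.48×6 + 0.22×8 + 0.10×58 = 46.4000
Strategy 3: R₀ = 0.49×0 + 0.39×0 + 0.24×60 + 0.13×18 = 16.7400
Highest R₀: strategy 2 with 46.4000.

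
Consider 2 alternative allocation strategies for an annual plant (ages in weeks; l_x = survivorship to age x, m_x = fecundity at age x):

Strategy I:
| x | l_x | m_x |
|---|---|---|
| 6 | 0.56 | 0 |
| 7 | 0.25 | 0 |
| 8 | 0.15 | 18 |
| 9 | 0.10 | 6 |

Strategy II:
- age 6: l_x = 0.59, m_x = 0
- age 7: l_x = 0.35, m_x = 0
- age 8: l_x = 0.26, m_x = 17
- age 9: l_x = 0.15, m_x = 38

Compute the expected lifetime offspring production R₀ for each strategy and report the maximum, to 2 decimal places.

Strategy I: R₀ = 0.56×0 + 0.25×0 + 0.15×18 + 0.10×6 = 3.3000
Strategy II: R₀ = 0.59×0 + 0.35×0 + 0.26×17 + 0.15×38 = 10.1200
Highest R₀: strategy II with 10.1200.

10.12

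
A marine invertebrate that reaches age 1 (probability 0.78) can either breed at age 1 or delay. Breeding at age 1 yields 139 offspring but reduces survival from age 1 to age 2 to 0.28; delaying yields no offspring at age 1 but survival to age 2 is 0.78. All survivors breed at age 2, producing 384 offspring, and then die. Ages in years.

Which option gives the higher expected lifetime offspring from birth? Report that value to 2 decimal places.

breed at age 1: R₀ = 0.78 × (139 + 0.28 × 384) = 0.78 × 246.5200 = 192.2856
delay to age 2: R₀ = 0.78 × (0.78 × 384) = 0.78 × 299.5200 = 233.6256
Higher: delay to age 2 (233.6256).

233.63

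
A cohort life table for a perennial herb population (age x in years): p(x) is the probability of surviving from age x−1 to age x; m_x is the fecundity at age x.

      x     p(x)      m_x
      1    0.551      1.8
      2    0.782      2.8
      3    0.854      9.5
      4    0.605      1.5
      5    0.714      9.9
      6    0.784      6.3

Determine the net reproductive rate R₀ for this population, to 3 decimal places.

Survivorship from birth: l_x = p_1·p_2·…·p_x.
  l_1 = 0.55100
  l_2 = 0.43088
  l_3 = 0.36797
  l_4 = 0.22262
  l_5 = 0.15895
  l_6 = 0.12462
R₀ = Σ l_x m_x:
  age 1: 0.55100 × 1.8 = 0.9918
  age 2: 0.43088 × 2.8 = 1.2065
  age 3: 0.36797 × 9.5 = 3.4957
  age 4: 0.22262 × 1.5 = 0.3339
  age 5: 0.15895 × 9.9 = 1.5736
  age 6: 0.12462 × 6.3 = 0.7851
R₀ = 0.9918 + 1.2065 + 3.4957 + 0.3339 + 1.5736 + 0.7851 = 8.3866

8.387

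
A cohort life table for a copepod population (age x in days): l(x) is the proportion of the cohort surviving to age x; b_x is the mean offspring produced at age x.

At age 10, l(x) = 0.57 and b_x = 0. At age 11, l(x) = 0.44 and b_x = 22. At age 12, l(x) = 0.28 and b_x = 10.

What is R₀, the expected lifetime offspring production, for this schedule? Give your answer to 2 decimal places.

R₀ = Σ l(x) b_x:
  age 10: 0.57 × 0 = 0.0000
  age 11: 0.44 × 22 = 9.6800
  age 12: 0.28 × 10 = 2.8000
R₀ = 0.0000 + 9.6800 + 2.8000 = 12.4800

12.48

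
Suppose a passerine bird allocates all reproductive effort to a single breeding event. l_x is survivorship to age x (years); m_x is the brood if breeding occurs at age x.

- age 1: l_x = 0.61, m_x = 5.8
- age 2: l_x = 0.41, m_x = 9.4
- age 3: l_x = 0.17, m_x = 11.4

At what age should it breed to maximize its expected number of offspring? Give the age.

2

Expected offspring if breeding at age x = l_x × m_x:
  age 1: 0.61 × 5.8 = 3.538
  age 2: 0.41 × 9.4 = 3.854
  age 3: 0.17 × 11.4 = 1.938
Maximum at age 2 (3.854).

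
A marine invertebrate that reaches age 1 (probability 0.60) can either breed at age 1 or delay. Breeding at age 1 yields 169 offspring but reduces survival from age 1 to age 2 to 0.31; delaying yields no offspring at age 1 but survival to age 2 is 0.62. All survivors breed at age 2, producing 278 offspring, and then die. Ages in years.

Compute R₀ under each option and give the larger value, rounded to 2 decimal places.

153.11

breed at age 1: R₀ = 0.60 × (169 + 0.31 × 278) = 0.60 × 255.1800 = 153.1080
delay to age 2: R₀ = 0.60 × (0.62 × 278) = 0.60 × 172.3600 = 103.4160
Higher: breed at age 1 (153.1080).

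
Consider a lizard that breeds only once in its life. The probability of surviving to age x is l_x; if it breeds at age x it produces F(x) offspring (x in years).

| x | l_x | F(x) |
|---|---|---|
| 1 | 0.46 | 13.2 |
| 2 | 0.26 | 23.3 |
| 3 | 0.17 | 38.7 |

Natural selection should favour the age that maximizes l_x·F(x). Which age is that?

3

Expected offspring if breeding at age x = l_x × F(x):
  age 1: 0.46 × 13.2 = 6.072
  age 2: 0.26 × 23.3 = 6.058
  age 3: 0.17 × 38.7 = 6.579
Maximum at age 3 (6.579).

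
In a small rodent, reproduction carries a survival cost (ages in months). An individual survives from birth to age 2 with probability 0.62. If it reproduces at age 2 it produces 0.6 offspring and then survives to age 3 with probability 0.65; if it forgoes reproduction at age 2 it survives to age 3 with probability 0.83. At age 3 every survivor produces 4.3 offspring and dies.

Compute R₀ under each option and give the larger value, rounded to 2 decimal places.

breed at age 2: R₀ = 0.62 × (0.6 + 0.65 × 4.3) = 0.62 × 3.3950 = 2.1049
delay to age 3: R₀ = 0.62 × (0.83 × 4.3) = 0.62 × 3.5690 = 2.2128
Higher: delay to age 3 (2.2128).

2.21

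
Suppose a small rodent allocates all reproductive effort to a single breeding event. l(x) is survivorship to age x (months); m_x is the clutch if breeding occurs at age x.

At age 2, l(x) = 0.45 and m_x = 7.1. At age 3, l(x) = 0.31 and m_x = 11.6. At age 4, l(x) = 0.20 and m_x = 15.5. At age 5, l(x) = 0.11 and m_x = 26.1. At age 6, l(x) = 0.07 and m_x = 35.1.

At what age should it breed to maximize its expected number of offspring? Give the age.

3

Expected offspring if breeding at age x = l(x) × m_x:
  age 2: 0.45 × 7.1 = 3.195
  age 3: 0.31 × 11.6 = 3.596
  age 4: 0.20 × 15.5 = 3.100
  age 5: 0.11 × 26.1 = 2.871
  age 6: 0.07 × 35.1 = 2.457
Maximum at age 3 (3.596).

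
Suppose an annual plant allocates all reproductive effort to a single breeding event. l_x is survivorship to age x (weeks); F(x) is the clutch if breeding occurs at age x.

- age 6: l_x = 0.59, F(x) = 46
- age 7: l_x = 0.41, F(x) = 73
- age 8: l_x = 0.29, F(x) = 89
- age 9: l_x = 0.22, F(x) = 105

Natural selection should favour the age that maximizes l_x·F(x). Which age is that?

7

Expected offspring if breeding at age x = l_x × F(x):
  age 6: 0.59 × 46 = 27.140
  age 7: 0.41 × 73 = 29.930
  age 8: 0.29 × 89 = 25.810
  age 9: 0.22 × 105 = 23.100
Maximum at age 7 (29.930).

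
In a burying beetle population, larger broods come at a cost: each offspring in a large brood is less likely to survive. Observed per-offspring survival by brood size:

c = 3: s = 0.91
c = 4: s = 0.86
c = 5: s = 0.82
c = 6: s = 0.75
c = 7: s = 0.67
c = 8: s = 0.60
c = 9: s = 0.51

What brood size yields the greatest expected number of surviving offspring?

8

Expected surviving offspring = c × s(c):
  c=3: 3 × 0.91 = 2.730
  c=4: 4 × 0.86 = 3.440
  c=5: 5 × 0.82 = 4.100
  c=6: 6 × 0.75 = 4.500
  c=7: 7 × 0.67 = 4.690
  c=8: 8 × 0.60 = 4.800
  c=9: 9 × 0.51 = 4.590
Maximum at c = 8 (4.800 surviving offspring).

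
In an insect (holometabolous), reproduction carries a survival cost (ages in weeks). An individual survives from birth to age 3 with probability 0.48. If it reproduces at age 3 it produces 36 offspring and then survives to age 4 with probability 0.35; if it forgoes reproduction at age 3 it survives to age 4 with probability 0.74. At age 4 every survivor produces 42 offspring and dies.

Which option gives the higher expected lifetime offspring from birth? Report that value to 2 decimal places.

24.34

breed at age 3: R₀ = 0.48 × (36 + 0.35 × 42) = 0.48 × 50.7000 = 24.3360
delay to age 4: R₀ = 0.48 × (0.74 × 42) = 0.48 × 31.0800 = 14.9184
Higher: breed at age 3 (24.3360).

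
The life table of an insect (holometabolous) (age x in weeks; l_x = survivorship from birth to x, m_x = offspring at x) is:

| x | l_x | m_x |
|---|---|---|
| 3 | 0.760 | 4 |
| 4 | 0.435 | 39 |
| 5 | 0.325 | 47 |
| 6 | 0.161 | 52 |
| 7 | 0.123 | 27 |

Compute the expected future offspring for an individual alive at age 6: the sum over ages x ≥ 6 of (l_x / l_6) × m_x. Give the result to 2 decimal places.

72.63

l_6 = 0.161. Conditional survival from age 6 to x is l_x / l_6.
  x=6: (0.161/0.161) × 52 = 52.0000
  x=7: (0.123/0.161) × 27 = 20.6273
Sum = 52.0000 + 20.6273 = 72.6273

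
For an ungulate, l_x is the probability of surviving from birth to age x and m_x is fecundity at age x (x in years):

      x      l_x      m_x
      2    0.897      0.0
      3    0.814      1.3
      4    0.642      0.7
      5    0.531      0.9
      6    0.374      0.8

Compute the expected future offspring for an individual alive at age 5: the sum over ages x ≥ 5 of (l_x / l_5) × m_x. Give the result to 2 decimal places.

1.46

l_5 = 0.531. Conditional survival from age 5 to x is l_x / l_5.
  x=5: (0.531/0.531) × 0.9 = 0.9000
  x=6: (0.374/0.531) × 0.8 = 0.5635
Sum = 0.9000 + 0.5635 = 1.4635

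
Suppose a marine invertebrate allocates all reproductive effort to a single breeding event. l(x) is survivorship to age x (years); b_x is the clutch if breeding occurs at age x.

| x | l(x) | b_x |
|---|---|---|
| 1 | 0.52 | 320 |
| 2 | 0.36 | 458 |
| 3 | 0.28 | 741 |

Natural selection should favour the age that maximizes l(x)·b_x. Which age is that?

3

Expected offspring if breeding at age x = l(x) × b_x:
  age 1: 0.52 × 320 = 166.400
  age 2: 0.36 × 458 = 164.880
  age 3: 0.28 × 741 = 207.480
Maximum at age 3 (207.480).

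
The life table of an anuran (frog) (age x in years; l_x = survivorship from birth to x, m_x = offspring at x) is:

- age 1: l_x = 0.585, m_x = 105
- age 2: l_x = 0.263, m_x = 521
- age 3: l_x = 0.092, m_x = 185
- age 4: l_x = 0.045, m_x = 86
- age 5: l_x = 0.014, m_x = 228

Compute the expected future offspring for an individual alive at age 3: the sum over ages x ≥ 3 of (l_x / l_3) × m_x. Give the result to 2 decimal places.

l_3 = 0.092. Conditional survival from age 3 to x is l_x / l_3.
  x=3: (0.092/0.092) × 185 = 185.0000
  x=4: (0.045/0.092) × 86 = 42.0652
  x=5: (0.014/0.092) × 228 = 34.6957
Sum = 185.0000 + 42.0652 + 34.6957 = 261.7609

261.76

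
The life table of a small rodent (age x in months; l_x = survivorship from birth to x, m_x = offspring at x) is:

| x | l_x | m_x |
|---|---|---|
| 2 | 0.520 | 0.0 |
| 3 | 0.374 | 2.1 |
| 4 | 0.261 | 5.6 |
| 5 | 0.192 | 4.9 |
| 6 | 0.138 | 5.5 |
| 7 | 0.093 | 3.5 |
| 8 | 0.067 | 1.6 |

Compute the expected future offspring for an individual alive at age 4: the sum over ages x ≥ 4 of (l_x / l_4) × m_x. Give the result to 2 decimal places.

l_4 = 0.261. Conditional survival from age 4 to x is l_x / l_4.
  x=4: (0.261/0.261) × 5.6 = 5.6000
  x=5: (0.192/0.261) × 4.9 = 3.6046
  x=6: (0.138/0.261) × 5.5 = 2.9080
  x=7: (0.093/0.261) × 3.5 = 1.2471
  x=8: (0.067/0.261) × 1.6 = 0.4107
Sum = 5.6000 + 3.6046 + 2.9080 + 1.2471 + 0.4107 = 13.7705

13.77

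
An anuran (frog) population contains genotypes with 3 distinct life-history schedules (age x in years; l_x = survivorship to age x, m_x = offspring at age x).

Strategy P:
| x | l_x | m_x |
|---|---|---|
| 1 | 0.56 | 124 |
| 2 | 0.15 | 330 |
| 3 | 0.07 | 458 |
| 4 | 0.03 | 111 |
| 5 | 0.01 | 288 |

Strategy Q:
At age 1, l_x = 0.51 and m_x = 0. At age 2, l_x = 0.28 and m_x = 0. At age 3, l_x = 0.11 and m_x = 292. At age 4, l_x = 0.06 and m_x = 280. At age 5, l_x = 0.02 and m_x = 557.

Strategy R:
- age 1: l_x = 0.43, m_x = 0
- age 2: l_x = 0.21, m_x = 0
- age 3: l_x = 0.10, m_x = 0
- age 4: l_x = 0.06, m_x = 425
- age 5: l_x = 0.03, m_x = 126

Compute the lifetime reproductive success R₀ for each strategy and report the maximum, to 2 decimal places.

157.21

Strategy P: R₀ = 0.56×124 + 0.15×330 + 0.07×458 + 0.03×111 + 0.01×288 = 157.2100
Strategy Q: R₀ = 0.51×0 + 0.28×0 + 0.11×292 + 0.06×280 + 0.02×557 = 60.0600
Strategy R: R₀ = 0.43×0 + 0.21×0 + 0.10×0 + 0.06×425 + 0.03×126 = 29.2800
Highest R₀: strategy P with 157.2100.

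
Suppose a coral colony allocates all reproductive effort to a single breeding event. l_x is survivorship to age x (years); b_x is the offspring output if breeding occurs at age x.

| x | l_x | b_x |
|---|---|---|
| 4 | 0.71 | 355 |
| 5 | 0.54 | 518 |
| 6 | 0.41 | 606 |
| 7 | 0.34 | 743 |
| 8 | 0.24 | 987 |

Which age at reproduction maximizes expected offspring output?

5

Expected offspring if breeding at age x = l_x × b_x:
  age 4: 0.71 × 355 = 252.050
  age 5: 0.54 × 518 = 279.720
  age 6: 0.41 × 606 = 248.460
  age 7: 0.34 × 743 = 252.620
  age 8: 0.24 × 987 = 236.880
Maximum at age 5 (279.720).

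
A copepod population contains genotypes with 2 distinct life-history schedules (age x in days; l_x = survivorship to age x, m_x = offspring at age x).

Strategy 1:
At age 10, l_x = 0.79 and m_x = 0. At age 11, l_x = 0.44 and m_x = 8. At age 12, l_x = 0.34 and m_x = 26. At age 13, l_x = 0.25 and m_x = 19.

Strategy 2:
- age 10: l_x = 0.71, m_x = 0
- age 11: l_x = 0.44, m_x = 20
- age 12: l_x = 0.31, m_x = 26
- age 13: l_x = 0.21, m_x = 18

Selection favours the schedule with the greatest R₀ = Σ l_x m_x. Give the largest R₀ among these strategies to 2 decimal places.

20.64

Strategy 1: R₀ = 0.79×0 + 0.44×8 + 0.34×26 + 0.25×19 = 17.1100
Strategy 2: R₀ = 0.71×0 + 0.44×20 + 0.31×26 + 0.21×18 = 20.6400
Highest R₀: strategy 2 with 20.6400.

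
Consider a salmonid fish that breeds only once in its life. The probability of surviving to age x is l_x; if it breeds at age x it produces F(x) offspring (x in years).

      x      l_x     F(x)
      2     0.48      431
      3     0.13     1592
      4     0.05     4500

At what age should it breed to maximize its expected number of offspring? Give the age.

Expected offspring if breeding at age x = l_x × F(x):
  age 2: 0.48 × 431 = 206.880
  age 3: 0.13 × 1592 = 206.960
  age 4: 0.05 × 4500 = 225.000
Maximum at age 4 (225.000).

4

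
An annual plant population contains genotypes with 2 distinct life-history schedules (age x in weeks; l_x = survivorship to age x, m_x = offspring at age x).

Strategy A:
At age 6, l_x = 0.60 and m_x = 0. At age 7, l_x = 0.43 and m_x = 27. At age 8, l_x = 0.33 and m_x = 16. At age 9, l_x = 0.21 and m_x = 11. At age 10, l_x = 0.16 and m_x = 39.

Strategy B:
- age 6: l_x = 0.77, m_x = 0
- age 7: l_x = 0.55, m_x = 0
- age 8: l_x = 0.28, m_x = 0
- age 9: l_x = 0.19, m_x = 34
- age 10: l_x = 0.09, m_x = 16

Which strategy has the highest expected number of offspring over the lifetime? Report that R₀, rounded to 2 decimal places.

Strategy A: R₀ = 0.60×0 + 0.43×27 + 0.33×16 + 0.21×11 + 0.16×39 = 25.4400
Strategy B: R₀ = 0.77×0 + 0.55×0 + 0.28×0 + 0.19×34 + 0.09×16 = 7.9000
Highest R₀: strategy A with 25.4400.

25.44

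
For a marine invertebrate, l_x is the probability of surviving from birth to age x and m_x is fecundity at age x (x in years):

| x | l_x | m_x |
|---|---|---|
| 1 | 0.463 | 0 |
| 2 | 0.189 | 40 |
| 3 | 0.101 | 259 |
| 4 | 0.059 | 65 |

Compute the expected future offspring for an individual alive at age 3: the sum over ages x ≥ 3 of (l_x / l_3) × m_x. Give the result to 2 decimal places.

296.97

l_3 = 0.101. Conditional survival from age 3 to x is l_x / l_3.
  x=3: (0.101/0.101) × 259 = 259.0000
  x=4: (0.059/0.101) × 65 = 37.9703
Sum = 259.0000 + 37.9703 = 296.9703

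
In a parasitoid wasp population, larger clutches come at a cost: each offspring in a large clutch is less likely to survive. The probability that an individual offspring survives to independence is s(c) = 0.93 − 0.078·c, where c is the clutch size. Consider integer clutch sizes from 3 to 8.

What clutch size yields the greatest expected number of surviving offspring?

6

Expected surviving offspring = c × s(c):
  c=3: 3 × 0.696 = 2.088
  c=4: 4 × 0.618 = 2.472
  c=5: 5 × 0.540 = 2.700
  c=6: 6 × 0.462 = 2.772
  c=7: 7 × 0.384 = 2.688
  c=8: 8 × 0.306 = 2.448
Maximum at c = 6 (2.772 surviving offspring).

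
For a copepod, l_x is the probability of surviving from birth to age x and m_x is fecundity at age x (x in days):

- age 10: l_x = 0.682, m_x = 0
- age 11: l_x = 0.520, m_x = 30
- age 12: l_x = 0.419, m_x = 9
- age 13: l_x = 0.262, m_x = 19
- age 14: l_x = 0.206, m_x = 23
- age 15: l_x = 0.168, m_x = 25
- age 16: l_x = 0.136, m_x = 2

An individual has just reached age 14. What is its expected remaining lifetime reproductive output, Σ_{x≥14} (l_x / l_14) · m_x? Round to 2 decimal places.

44.71

l_14 = 0.206. Conditional survival from age 14 to x is l_x / l_14.
  x=14: (0.206/0.206) × 23 = 23.0000
  x=15: (0.168/0.206) × 25 = 20.3883
  x=16: (0.136/0.206) × 2 = 1.3204
Sum = 23.0000 + 20.3883 + 1.3204 = 44.7087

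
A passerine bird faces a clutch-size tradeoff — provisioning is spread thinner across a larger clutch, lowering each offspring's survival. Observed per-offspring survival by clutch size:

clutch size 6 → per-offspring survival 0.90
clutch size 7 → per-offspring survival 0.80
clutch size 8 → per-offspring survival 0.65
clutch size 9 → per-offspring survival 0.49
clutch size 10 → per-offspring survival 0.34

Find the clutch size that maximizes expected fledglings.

7

Expected fledglings = c × s(c):
  c=6: 6 × 0.90 = 5.400
  c=7: 7 × 0.80 = 5.600
  c=8: 8 × 0.65 = 5.200
  c=9: 9 × 0.49 = 4.410
  c=10: 10 × 0.34 = 3.400
Maximum at c = 7 (5.600 fledglings).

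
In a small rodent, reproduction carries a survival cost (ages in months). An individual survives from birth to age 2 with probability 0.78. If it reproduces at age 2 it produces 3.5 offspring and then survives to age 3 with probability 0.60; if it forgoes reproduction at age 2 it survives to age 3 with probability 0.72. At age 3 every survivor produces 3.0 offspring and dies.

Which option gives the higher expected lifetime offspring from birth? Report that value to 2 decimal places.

breed at age 2: R₀ = 0.78 × (3.5 + 0.60 × 3.0) = 0.78 × 5.3000 = 4.1340
delay to age 3: R₀ = 0.78 × (0.72 × 3.0) = 0.78 × 2.1600 = 1.6848
Higher: breed at age 2 (4.1340).

4.13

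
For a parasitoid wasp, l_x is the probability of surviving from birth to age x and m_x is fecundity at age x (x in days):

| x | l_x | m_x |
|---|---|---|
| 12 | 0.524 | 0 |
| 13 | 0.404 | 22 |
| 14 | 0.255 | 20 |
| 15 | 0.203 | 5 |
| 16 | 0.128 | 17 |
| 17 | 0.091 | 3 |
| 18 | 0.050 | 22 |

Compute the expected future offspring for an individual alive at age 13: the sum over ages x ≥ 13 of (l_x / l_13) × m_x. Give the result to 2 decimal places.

l_13 = 0.404. Conditional survival from age 13 to x is l_x / l_13.
  x=13: (0.404/0.404) × 22 = 22.0000
  x=14: (0.255/0.404) × 20 = 12.6238
  x=15: (0.203/0.404) × 5 = 2.5124
  x=16: (0.128/0.404) × 17 = 5.3861
  x=17: (0.091/0.404) × 3 = 0.6757
  x=18: (0.050/0.404) × 22 = 2.7228
Sum = 22.0000 + 12.6238 + 2.5124 + 5.3861 + 0.6757 + 2.7228 = 45.9208

45.92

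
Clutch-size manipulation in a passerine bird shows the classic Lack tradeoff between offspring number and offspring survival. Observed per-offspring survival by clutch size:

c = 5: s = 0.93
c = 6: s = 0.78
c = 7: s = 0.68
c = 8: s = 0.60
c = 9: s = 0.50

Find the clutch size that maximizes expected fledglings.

8

Expected fledglings = c × s(c):
  c=5: 5 × 0.93 = 4.650
  c=6: 6 × 0.78 = 4.680
  c=7: 7 × 0.68 = 4.760
  c=8: 8 × 0.60 = 4.800
  c=9: 9 × 0.50 = 4.500
Maximum at c = 8 (4.800 fledglings).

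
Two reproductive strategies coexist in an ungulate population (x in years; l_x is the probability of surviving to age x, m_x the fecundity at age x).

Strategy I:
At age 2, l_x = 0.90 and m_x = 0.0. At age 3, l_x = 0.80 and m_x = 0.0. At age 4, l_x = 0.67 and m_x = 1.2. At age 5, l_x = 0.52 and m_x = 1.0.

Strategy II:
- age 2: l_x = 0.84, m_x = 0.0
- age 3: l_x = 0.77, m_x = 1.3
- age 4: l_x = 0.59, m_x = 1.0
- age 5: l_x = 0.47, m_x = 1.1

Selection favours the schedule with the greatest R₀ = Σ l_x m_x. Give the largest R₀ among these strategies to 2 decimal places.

Strategy I: R₀ = 0.90×0.0 + 0.80×0.0 + 0.67×1.2 + 0.52×1.0 = 1.3240
Strategy II: R₀ = 0.84×0.0 + 0.77×1.3 + 0.59×1.0 + 0.47×1.1 = 2.1080
Highest R₀: strategy II with 2.1080.

2.11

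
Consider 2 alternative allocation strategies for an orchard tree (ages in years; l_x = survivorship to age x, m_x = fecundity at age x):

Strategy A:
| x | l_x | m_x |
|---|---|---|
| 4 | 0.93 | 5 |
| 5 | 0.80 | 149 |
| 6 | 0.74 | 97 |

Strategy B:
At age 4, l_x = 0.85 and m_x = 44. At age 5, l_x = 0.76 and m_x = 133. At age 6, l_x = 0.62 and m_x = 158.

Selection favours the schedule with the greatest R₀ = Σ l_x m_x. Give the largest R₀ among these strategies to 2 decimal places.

236.44

Strategy A: R₀ = 0.93×5 + 0.80×149 + 0.74×97 = 195.6300
Strategy B: R₀ = 0.85×44 + 0.76×133 + 0.62×158 = 236.4400
Highest R₀: strategy B with 236.4400.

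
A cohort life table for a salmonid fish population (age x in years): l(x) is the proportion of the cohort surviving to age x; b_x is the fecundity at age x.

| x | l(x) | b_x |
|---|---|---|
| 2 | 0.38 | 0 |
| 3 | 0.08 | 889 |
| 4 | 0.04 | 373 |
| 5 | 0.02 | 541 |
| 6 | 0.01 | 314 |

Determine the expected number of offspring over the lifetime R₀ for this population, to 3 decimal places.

100.000

R₀ = Σ l(x) b_x:
  age 2: 0.38 × 0 = 0.0000
  age 3: 0.08 × 889 = 71.1200
  age 4: 0.04 × 373 = 14.9200
  age 5: 0.02 × 541 = 10.8200
  age 6: 0.01 × 314 = 3.1400
R₀ = 0.0000 + 71.1200 + 14.9200 + 10.8200 + 3.1400 = 100.0000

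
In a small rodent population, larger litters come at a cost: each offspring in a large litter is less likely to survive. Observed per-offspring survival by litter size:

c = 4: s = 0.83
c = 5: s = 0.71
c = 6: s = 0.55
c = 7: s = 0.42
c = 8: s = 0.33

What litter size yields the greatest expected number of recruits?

Expected recruits = c × s(c):
  c=4: 4 × 0.83 = 3.320
  c=5: 5 × 0.71 = 3.550
  c=6: 6 × 0.55 = 3.300
  c=7: 7 × 0.42 = 2.940
  c=8: 8 × 0.33 = 2.640
Maximum at c = 5 (3.550 recruits).

5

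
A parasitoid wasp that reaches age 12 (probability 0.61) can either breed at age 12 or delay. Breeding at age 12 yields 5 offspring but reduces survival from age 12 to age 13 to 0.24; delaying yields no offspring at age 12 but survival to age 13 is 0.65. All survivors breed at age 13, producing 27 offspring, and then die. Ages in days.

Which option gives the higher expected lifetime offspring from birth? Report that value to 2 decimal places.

breed at age 12: R₀ = 0.61 × (5 + 0.24 × 27) = 0.61 × 11.4800 = 7.0028
delay to age 13: R₀ = 0.61 × (0.65 × 27) = 0.61 × 17.5500 = 10.7055
Higher: delay to age 13 (10.7055).

10.71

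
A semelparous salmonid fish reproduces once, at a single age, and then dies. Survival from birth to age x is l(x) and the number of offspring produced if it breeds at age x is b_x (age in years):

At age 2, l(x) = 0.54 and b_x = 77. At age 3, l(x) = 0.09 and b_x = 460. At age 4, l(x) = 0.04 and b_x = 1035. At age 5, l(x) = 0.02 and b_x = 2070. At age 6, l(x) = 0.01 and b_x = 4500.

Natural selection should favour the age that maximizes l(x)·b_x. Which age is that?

Expected offspring if breeding at age x = l(x) × b_x:
  age 2: 0.54 × 77 = 41.580
  age 3: 0.09 × 460 = 41.400
  age 4: 0.04 × 1035 = 41.400
  age 5: 0.02 × 2070 = 41.400
  age 6: 0.01 × 4500 = 45.000
Maximum at age 6 (45.000).

6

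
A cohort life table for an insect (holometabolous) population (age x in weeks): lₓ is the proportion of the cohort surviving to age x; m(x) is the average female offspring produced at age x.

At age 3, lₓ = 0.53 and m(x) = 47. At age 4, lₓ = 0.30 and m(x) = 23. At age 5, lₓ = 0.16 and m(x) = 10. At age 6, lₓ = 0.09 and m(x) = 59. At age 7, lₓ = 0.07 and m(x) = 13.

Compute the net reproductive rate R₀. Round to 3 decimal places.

R₀ = Σ lₓ m(x):
  age 3: 0.53 × 47 = 24.9100
  age 4: 0.30 × 23 = 6.9000
  age 5: 0.16 × 10 = 1.6000
  age 6: 0.09 × 59 = 5.3100
  age 7: 0.07 × 13 = 0.9100
R₀ = 24.9100 + 6.9000 + 1.6000 + 5.3100 + 0.9100 = 39.6300

39.630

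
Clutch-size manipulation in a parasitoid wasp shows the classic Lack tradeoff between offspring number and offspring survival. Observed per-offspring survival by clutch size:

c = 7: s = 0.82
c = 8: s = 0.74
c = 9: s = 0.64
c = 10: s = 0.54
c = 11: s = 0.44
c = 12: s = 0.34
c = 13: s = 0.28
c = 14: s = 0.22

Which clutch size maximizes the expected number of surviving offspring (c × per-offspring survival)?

Expected surviving offspring = c × s(c):
  c=7: 7 × 0.82 = 5.740
  c=8: 8 × 0.74 = 5.920
  c=9: 9 × 0.64 = 5.760
  c=10: 10 × 0.54 = 5.400
  c=11: 11 × 0.44 = 4.840
  c=12: 12 × 0.34 = 4.080
  c=13: 13 × 0.28 = 3.640
  c=14: 14 × 0.22 = 3.080
Maximum at c = 8 (5.920 surviving offspring).

8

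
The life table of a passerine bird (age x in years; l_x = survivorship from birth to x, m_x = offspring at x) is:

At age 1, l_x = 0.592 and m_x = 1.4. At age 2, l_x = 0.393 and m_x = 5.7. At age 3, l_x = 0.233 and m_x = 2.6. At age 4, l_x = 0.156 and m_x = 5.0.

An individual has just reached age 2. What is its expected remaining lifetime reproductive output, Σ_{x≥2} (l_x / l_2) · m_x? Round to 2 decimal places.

9.23

l_2 = 0.393. Conditional survival from age 2 to x is l_x / l_2.
  x=2: (0.393/0.393) × 5.7 = 5.7000
  x=3: (0.233/0.393) × 2.6 = 1.5415
  x=4: (0.156/0.393) × 5.0 = 1.9847
Sum = 5.7000 + 1.5415 + 1.9847 = 9.2262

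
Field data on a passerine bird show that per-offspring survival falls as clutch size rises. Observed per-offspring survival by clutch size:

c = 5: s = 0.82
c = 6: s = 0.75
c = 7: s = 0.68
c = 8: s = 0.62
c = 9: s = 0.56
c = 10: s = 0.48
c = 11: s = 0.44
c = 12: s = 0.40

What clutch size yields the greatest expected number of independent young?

9

Expected independent young = c × s(c):
  c=5: 5 × 0.82 = 4.100
  c=6: 6 × 0.75 = 4.500
  c=7: 7 × 0.68 = 4.760
  c=8: 8 × 0.62 = 4.960
  c=9: 9 × 0.56 = 5.040
  c=10: 10 × 0.48 = 4.800
  c=11: 11 × 0.44 = 4.840
  c=12: 12 × 0.40 = 4.800
Maximum at c = 9 (5.040 independent young).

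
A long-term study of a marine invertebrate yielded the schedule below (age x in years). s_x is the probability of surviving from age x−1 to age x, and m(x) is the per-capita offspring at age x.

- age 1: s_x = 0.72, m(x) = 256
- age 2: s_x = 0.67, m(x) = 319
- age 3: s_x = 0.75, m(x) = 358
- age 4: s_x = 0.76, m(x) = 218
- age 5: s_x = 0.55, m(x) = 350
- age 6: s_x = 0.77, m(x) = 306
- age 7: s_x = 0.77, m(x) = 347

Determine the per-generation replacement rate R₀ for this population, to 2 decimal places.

647.35

Survivorship from birth: l_x = s_1·s_2·…·s_x.
  l_1 = 0.72000
  l_2 = 0.48240
  l_3 = 0.36180
  l_4 = 0.27497
  l_5 = 0.15123
  l_6 = 0.11645
  l_7 = 0.08967
R₀ = Σ l_x m(x):
  age 1: 0.72000 × 256 = 184.3200
  age 2: 0.48240 × 319 = 153.8856
  age 3: 0.36180 × 358 = 129.5244
  age 4: 0.27497 × 218 = 59.9435
  age 5: 0.15123 × 350 = 52.9305
  age 6: 0.11645 × 306 = 35.6337
  age 7: 0.08967 × 347 = 31.1155
R₀ = 184.3200 + 153.8856 + 129.5244 + 59.9435 + 52.9305 + 35.6337 + 31.1155 = 647.3532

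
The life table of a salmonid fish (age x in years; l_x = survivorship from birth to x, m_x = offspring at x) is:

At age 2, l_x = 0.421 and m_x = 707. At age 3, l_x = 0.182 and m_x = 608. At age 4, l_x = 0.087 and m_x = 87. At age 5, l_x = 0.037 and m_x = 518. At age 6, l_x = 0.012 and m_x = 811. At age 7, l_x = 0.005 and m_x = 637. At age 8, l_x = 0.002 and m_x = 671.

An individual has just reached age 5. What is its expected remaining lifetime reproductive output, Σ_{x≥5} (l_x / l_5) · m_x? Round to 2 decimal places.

903.38

l_5 = 0.037. Conditional survival from age 5 to x is l_x / l_5.
  x=5: (0.037/0.037) × 518 = 518.0000
  x=6: (0.012/0.037) × 811 = 263.0270
  x=7: (0.005/0.037) × 637 = 86.0811
  x=8: (0.002/0.037) × 671 = 36.2703
Sum = 518.0000 + 263.0270 + 86.0811 + 36.2703 = 903.3784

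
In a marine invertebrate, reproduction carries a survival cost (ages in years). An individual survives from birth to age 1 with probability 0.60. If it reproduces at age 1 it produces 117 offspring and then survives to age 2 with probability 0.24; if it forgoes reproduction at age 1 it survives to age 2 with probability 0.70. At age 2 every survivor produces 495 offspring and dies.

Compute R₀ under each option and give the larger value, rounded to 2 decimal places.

207.90

breed at age 1: R₀ = 0.60 × (117 + 0.24 × 495) = 0.60 × 235.8000 = 141.4800
delay to age 2: R₀ = 0.60 × (0.70 × 495) = 0.60 × 346.5000 = 207.9000
Higher: delay to age 2 (207.9000).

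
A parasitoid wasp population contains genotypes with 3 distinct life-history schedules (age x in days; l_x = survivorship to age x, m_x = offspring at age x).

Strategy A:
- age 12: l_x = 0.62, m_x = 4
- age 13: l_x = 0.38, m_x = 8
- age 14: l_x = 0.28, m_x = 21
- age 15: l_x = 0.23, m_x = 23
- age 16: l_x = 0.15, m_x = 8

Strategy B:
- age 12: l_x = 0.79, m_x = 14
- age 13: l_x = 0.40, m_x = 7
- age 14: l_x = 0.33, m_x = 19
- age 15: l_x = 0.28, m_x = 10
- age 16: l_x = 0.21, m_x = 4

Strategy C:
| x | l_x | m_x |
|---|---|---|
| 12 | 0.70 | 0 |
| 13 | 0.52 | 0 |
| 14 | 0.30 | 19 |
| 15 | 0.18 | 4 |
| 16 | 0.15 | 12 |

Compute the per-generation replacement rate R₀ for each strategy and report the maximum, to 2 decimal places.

23.77

Strategy A: R₀ = 0.62×4 + 0.38×8 + 0.28×21 + 0.23×23 + 0.15×8 = 17.8900
Strategy B: R₀ = 0.79×14 + 0.40×7 + 0.33×19 + 0.28×10 + 0.21×4 = 23.7700
Strategy C: R₀ = 0.70×0 + 0.52×0 + 0.30×19 + 0.18×4 + 0.15×12 = 8.2200
Highest R₀: strategy B with 23.7700.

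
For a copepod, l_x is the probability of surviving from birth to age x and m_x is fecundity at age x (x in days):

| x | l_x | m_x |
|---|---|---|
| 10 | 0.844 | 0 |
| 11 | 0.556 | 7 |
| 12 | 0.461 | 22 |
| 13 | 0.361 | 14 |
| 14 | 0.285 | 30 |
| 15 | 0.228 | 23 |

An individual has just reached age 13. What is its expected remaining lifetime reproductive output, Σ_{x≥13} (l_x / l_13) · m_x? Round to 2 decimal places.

l_13 = 0.361. Conditional survival from age 13 to x is l_x / l_13.
  x=13: (0.361/0.361) × 14 = 14.0000
  x=14: (0.285/0.361) × 30 = 23.6842
  x=15: (0.228/0.361) × 23 = 14.5263
Sum = 14.0000 + 23.6842 + 14.5263 = 52.2105

52.21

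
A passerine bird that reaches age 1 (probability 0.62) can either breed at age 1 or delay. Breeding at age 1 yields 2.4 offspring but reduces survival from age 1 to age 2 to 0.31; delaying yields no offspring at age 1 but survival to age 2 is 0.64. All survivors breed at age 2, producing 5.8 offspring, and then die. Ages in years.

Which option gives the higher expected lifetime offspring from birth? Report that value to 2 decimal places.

breed at age 1: R₀ = 0.62 × (2.4 + 0.31 × 5.8) = 0.62 × 4.1980 = 2.6028
delay to age 2: R₀ = 0.62 × (0.64 × 5.8) = 0.62 × 3.7120 = 2.3014
Higher: breed at age 1 (2.6028).

2.60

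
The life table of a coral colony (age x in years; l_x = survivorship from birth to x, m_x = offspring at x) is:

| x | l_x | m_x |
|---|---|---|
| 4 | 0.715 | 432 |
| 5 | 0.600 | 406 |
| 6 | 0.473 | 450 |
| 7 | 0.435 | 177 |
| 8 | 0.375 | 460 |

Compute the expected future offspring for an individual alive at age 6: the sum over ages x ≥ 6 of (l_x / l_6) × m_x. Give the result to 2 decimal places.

977.47

l_6 = 0.473. Conditional survival from age 6 to x is l_x / l_6.
  x=6: (0.473/0.473) × 450 = 450.0000
  x=7: (0.435/0.473) × 177 = 162.7801
  x=8: (0.375/0.473) × 460 = 364.6934
Sum = 450.0000 + 162.7801 + 364.6934 = 977.4736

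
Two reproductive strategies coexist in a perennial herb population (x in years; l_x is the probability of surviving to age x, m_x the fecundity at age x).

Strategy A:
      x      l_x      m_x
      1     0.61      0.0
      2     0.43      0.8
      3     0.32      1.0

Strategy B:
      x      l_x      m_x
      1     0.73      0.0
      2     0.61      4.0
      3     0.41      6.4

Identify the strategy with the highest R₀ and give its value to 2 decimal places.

Strategy A: R₀ = 0.61×0.0 + 0.43×0.8 + 0.32×1.0 = 0.6640
Strategy B: R₀ = 0.73×0.0 + 0.61×4.0 + 0.41×6.4 = 5.0640
Highest R₀: strategy B with 5.0640.

5.06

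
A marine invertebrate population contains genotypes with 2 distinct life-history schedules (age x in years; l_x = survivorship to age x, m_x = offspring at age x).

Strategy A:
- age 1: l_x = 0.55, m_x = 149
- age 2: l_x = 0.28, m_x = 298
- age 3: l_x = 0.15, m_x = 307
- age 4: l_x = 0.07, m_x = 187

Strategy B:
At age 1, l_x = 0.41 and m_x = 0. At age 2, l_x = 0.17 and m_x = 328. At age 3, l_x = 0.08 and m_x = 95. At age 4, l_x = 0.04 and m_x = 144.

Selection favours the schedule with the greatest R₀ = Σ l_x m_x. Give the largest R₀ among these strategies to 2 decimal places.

224.53

Strategy A: R₀ = 0.55×149 + 0.28×298 + 0.15×307 + 0.07×187 = 224.5300
Strategy B: R₀ = 0.41×0 + 0.17×328 + 0.08×95 + 0.04×144 = 69.1200
Highest R₀: strategy A with 224.5300.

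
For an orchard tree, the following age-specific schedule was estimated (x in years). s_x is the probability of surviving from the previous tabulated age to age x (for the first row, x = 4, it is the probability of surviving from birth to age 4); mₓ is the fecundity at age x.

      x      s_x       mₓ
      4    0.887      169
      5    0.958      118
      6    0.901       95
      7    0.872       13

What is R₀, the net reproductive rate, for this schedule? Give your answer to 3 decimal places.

331.586

Survivorship from birth: l_x = s_4·s_5·…·s_x.
  l_4 = 0.88700
  l_5 = 0.84975
  l_6 = 0.76562
  l_7 = 0.66762
R₀ = Σ l_x mₓ:
  age 4: 0.88700 × 169 = 149.9030
  age 5: 0.84975 × 118 = 100.2705
  age 6: 0.76562 × 95 = 72.7339
  age 7: 0.66762 × 13 = 8.6791
R₀ = 149.9030 + 100.2705 + 72.7339 + 8.6791 = 331.5865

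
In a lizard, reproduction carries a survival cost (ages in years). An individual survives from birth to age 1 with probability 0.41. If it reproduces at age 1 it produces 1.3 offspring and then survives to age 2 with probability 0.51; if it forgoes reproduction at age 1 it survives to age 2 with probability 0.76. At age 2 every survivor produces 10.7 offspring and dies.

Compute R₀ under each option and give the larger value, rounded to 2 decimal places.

breed at age 1: R₀ = 0.41 × (1.3 + 0.51 × 10.7) = 0.41 × 6.7570 = 2.7704
delay to age 2: R₀ = 0.41 × (0.76 × 10.7) = 0.41 × 8.1320 = 3.3341
Higher: delay to age 2 (3.3341).

3.33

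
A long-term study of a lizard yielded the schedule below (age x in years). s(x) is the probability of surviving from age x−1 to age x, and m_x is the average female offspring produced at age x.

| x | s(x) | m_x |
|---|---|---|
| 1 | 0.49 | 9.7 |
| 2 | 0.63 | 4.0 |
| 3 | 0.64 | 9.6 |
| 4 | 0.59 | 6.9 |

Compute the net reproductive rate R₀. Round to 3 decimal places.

8.689

Survivorship from birth: l_x = s_1·s_2·…·s_x.
  l_1 = 0.49000
  l_2 = 0.30870
  l_3 = 0.19757
  l_4 = 0.11657
R₀ = Σ l_x m_x:
  age 1: 0.49000 × 9.7 = 4.7530
  age 2: 0.30870 × 4.0 = 1.2348
  age 3: 0.19757 × 9.6 = 1.8967
  age 4: 0.11657 × 6.9 = 0.8043
R₀ = 4.7530 + 1.2348 + 1.8967 + 0.8043 = 8.6888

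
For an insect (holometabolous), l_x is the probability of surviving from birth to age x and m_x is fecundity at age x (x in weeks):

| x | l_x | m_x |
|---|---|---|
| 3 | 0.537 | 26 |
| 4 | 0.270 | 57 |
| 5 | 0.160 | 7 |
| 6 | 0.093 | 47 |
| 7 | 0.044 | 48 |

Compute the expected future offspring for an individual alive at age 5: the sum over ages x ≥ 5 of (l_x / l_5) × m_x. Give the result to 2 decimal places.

47.52

l_5 = 0.160. Conditional survival from age 5 to x is l_x / l_5.
  x=5: (0.160/0.160) × 7 = 7.0000
  x=6: (0.093/0.160) × 47 = 27.3187
  x=7: (0.044/0.160) × 48 = 13.2000
Sum = 7.0000 + 27.3187 + 13.2000 = 47.5187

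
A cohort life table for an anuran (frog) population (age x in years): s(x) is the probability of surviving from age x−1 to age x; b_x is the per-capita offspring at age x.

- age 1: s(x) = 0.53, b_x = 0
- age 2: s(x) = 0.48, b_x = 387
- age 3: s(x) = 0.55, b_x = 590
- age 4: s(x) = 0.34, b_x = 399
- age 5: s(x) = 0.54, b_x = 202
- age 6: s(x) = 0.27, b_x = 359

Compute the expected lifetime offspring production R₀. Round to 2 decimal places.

207.67

Survivorship from birth: l_x = s_1·s_2·…·s_x.
  l_1 = 0.53000
  l_2 = 0.25440
  l_3 = 0.13992
  l_4 = 0.04757
  l_5 = 0.02569
  l_6 = 0.00694
R₀ = Σ l_x b_x:
  age 1: 0.53000 × 0 = 0.0000
  age 2: 0.25440 × 387 = 98.4528
  age 3: 0.13992 × 590 = 82.5528
  age 4: 0.04757 × 399 = 18.9804
  age 5: 0.02569 × 202 = 5.1894
  age 6: 0.00694 × 359 = 2.4915
R₀ = 0.0000 + 98.4528 + 82.5528 + 18.9804 + 5.1894 + 2.4915 = 207.6669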